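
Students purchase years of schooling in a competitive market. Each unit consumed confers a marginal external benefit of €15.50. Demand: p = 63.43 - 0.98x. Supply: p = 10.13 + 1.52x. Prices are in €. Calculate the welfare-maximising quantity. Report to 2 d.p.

x* = 27.52

Social marginal benefit = demand + MEB = 78.93 - 0.98x.
Set SMB = MC: 78.93 - 0.98x = 10.13 + 1.52x → x* = 27.5200.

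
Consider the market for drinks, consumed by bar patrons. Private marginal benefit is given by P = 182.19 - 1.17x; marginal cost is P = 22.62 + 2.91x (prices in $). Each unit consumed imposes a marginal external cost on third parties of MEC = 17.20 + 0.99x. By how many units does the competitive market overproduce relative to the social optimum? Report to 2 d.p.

Market equilibrium (private): 22.62 + 2.91x = 182.19 - 1.17x → x_m = 39.1103.
Social marginal benefit = demand − MEC = 164.99 - 2.16x.
Set SMB = MC: 164.99 - 2.16x = 22.62 + 2.91x → x* = 28.0809.
Gap = |39.1103 − 28.0809| = 11.0294.

11.03 units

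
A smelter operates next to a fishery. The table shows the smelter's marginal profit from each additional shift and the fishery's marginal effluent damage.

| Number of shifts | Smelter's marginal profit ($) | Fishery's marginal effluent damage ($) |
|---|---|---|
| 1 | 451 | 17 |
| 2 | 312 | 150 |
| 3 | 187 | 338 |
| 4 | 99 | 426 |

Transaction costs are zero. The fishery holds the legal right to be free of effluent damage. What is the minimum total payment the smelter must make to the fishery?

Efficient level: marginal profit ≥ marginal effluent damage through level 2, so k* = 2.
With the fishery holding the right, the smelter must at least compensate total damage at k*: 17 + 150 = 167.

$167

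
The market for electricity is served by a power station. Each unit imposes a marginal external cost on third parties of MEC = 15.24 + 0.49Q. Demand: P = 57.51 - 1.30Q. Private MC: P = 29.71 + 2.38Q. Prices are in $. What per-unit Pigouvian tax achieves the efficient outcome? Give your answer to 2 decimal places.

tax = $16.72 per unit

Social marginal cost = private MC + MEC = 44.95 + 2.87Q.
Set SMC = demand: 44.95 + 2.87Q = 57.51 - 1.30Q → Q* = 3.0120.
The Pigouvian tax equals MEC at Q*: 15.24 + 0.49×3.0120 = 16.7159.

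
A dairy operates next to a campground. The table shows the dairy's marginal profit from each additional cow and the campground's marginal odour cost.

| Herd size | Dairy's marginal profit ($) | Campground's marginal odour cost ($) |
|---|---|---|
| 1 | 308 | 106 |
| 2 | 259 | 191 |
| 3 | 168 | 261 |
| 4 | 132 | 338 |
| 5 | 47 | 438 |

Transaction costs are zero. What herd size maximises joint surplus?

2

Bargaining reaches the level where marginal profit last exceeds marginal odour cost.
That holds through level 2 (259 ≥ 191) but not at 3 (168 < 261).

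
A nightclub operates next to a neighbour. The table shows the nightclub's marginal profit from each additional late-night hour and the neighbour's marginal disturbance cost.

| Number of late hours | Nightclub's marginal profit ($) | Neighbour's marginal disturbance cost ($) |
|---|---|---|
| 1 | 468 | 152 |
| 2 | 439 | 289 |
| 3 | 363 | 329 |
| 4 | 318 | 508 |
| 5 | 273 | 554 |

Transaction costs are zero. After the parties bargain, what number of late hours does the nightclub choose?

3

Bargaining reaches the level where marginal profit last exceeds marginal disturbance cost.
That holds through level 3 (363 ≥ 329) but not at 4 (318 < 508).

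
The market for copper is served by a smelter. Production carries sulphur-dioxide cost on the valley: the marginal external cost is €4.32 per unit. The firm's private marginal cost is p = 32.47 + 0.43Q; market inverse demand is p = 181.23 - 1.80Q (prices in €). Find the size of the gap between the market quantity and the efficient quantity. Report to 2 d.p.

1.94 units

Market equilibrium (private): 32.47 + 0.43Q = 181.23 - 1.80Q → Q_m = 66.7085.
Social marginal cost = private MC + MEC = 36.79 + 0.43Q.
Set SMC = demand: 36.79 + 0.43Q = 181.23 - 1.80Q → Q* = 64.7713.
Gap = |66.7085 − 64.7713| = 1.9372.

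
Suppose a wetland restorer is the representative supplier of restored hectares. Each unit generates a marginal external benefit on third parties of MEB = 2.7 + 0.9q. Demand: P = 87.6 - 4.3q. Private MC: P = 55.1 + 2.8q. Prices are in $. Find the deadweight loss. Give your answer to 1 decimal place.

Market equilibrium (private): 55.1 + 2.8q = 87.6 - 4.3q → q_m = 4.5775.
Social marginal cost = private MC − MEB = 52.4 + 1.9q.
Set SMC = demand: 52.4 + 1.9q = 87.6 - 4.3q → q* = 5.6774.
The loss is the area between SMC and demand from q* to q_m; with linear curves that's a triangle of height MEB(q_m).
DWL = ½ × 1.0999 × 6.8197 = 3.7505.

DWL = $3.8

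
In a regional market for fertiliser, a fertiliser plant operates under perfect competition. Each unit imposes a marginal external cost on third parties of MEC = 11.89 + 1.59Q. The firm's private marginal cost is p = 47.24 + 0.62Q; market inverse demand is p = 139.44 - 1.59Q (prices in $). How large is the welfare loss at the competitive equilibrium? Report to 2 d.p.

Market equilibrium (private): 47.24 + 0.62Q = 139.44 - 1.59Q → Q_m = 41.7195.
Social marginal cost = private MC + MEC = 59.13 + 2.21Q.
Set SMC = demand: 59.13 + 2.21Q = 139.44 - 1.59Q → Q* = 21.1342.
The welfare-loss triangle has base |Q_m − Q*| and height MEC(Q_m) (the vertical gap between SMC and demand is zero at Q* and MEC at Q_m).
DWL = ½ × 20.5853 × 78.2239 = 805.1312.

DWL = $805.13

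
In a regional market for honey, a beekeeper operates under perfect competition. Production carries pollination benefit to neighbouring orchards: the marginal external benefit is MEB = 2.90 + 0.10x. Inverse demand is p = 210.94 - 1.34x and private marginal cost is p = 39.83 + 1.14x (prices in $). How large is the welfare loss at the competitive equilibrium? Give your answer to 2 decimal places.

Market equilibrium (private): 39.83 + 1.14x = 210.94 - 1.34x → x_m = 68.9960.
Social marginal cost = private MC − MEB = 36.93 + 1.04x.
Set SMC = demand: 36.93 + 1.04x = 210.94 - 1.34x → x* = 73.1134.
The welfare-loss triangle has base |x_m − x*| and height MEB(x_m) (the vertical gap between SMC and demand is zero at x* and MEB at x_m).
DWL = ½ × 4.1174 × 9.7996 = 20.1744.

DWL = $20.17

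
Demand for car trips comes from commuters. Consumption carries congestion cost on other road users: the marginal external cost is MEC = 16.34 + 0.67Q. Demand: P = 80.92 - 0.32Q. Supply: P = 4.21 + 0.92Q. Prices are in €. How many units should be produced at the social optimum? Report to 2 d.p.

Q* = 31.61

Social marginal benefit = demand − MEC = 64.58 - 0.99Q.
Set SMB = MC: 64.58 - 0.99Q = 4.21 + 0.92Q → Q* = 31.6073.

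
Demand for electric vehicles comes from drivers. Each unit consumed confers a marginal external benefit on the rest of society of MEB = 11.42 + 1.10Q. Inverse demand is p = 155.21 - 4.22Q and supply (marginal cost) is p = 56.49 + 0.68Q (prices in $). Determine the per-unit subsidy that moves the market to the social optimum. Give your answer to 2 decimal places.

subsidy = $43.30 per unit

Social marginal benefit = demand + MEB = 166.63 - 3.12Q.
Set SMB = MC: 166.63 - 3.12Q = 56.49 + 0.68Q → Q* = 28.9842.
The Pigouvian subsidy equals MEB at Q*: 11.42 + 1.10×28.9842 = 43.3026.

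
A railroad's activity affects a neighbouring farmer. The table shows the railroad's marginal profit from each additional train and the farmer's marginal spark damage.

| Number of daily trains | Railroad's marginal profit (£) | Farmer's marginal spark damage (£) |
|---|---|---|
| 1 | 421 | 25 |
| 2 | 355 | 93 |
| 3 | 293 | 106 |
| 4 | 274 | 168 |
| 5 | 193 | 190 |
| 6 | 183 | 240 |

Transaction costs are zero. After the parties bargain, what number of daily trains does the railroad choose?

Bargaining reaches the level where marginal profit last exceeds marginal spark damage.
That holds through level 5 (193 ≥ 190) but not at 6 (183 < 240).

5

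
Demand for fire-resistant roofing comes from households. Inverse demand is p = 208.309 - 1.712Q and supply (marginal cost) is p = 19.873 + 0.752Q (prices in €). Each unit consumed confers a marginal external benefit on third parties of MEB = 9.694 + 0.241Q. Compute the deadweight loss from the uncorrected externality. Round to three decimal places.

DWL = €177.912

Market equilibrium (private): 19.873 + 0.752Q = 208.309 - 1.712Q → Q_m = 76.4756.
Social marginal benefit = demand + MEB = 218.003 - 1.471Q.
Set SMB = MC: 218.003 - 1.471Q = 19.873 + 0.752Q → Q* = 89.1273.
The loss is the area between SMB and MC from Q* to Q_m; with linear curves that's a triangle of height MEB(Q_m).
DWL = ½ × 12.6517 × 28.1246 = 177.9120.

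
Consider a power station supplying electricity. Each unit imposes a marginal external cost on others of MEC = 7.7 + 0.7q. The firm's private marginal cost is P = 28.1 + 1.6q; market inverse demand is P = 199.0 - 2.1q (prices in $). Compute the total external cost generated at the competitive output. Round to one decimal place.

Market equilibrium (private): 28.1 + 1.6q = 199.0 - 2.1q → q_m = 46.1892.
Total external cost = ∫₀^{q_m} (7.7 + 0.7q) dq = 7.7×46.1892 + ½×0.7×46.1892² = 1102.3616.

$1102.4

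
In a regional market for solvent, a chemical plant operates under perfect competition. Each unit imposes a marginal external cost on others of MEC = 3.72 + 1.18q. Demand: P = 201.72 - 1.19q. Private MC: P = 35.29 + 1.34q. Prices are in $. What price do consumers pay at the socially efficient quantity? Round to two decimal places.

P = $149.53

Social marginal cost = private MC + MEC = 39.01 + 2.52q.
Set SMC = demand: 39.01 + 2.52q = 201.72 - 1.19q → q* = 43.8571.
Consumer price on the demand curve at q*: 201.72 − 1.19×43.8571 = 149.5301.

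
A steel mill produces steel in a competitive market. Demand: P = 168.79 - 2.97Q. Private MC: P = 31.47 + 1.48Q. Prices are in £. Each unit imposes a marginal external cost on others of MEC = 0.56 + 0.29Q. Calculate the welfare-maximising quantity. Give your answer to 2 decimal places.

Q* = 28.85

Social marginal cost = private MC + MEC = 32.03 + 1.77Q.
Set SMC = demand: 32.03 + 1.77Q = 168.79 - 2.97Q → Q* = 28.8523.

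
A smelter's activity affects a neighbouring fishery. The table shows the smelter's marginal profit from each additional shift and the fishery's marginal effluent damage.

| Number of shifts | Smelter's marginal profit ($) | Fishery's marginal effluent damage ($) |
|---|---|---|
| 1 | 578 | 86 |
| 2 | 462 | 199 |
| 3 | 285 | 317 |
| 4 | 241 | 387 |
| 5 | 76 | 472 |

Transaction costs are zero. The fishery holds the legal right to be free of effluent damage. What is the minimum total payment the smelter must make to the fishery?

Efficient level: marginal profit ≥ marginal effluent damage through level 2, so k* = 2.
With the fishery holding the right, the smelter must at least compensate total damage at k*: 86 + 199 = 285.

$285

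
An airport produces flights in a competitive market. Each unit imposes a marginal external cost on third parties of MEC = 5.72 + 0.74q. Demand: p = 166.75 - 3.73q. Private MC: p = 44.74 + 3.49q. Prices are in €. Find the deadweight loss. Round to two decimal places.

DWL = €20.86

Market equilibrium (private): 44.74 + 3.49q = 166.75 - 3.73q → q_m = 16.8989.
Social marginal cost = private MC + MEC = 50.46 + 4.23q.
Set SMC = demand: 50.46 + 4.23q = 166.75 - 3.73q → q* = 14.6093.
The welfare-loss triangle has base |q_m − q*| and height MEC(q_m) (the vertical gap between SMC and demand is zero at q* and MEC at q_m).
DWL = ½ × 2.2896 × 18.2252 = 20.8642.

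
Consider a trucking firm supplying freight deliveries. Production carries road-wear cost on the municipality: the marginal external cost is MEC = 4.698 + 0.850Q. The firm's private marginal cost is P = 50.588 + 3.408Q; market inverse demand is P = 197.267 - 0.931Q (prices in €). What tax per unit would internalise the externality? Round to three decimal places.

Social marginal cost = private MC + MEC = 55.286 + 4.258Q.
Set SMC = demand: 55.286 + 4.258Q = 197.267 - 0.931Q → Q* = 27.3619.
The Pigouvian tax equals MEC at Q*: 4.698 + 0.850×27.3619 = 27.9556.

tax = €27.956 per unit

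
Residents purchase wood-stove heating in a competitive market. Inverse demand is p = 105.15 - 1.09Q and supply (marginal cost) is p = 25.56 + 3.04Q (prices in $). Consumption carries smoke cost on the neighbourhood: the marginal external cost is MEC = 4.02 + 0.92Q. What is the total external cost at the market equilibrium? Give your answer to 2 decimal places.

$248.30

Market equilibrium (private): 25.56 + 3.04Q = 105.15 - 1.09Q → Q_m = 19.2712.
Total external cost = ∫₀^{Q_m} (4.02 + 0.92Q) dQ = 4.02×19.2712 + ½×0.92×19.2712² = 248.3046.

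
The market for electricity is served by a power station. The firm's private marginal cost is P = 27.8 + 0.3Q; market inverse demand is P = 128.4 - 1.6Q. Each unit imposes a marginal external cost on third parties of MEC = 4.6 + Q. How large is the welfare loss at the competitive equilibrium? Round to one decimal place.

DWL = 571.0

Market equilibrium (private): 27.8 + 0.3Q = 128.4 - 1.6Q → Q_m = 52.9474.
Social marginal cost = private MC + MEC = 32.4 + 1.3Q.
Set SMC = demand: 32.4 + 1.3Q = 128.4 - 1.6Q → Q* = 33.1034.
Between Q* and Q_m the wedge SMC − demand runs linearly from 0 to MEC(Q_m), so the loss is a triangle.
DWL = ½ × 19.8440 × 57.5474 = 570.9853.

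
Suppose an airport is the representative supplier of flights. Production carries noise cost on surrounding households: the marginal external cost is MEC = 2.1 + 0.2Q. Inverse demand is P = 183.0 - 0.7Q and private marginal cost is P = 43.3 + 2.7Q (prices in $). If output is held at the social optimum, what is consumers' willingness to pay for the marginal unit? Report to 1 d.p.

P = $156.2

Social marginal cost = private MC + MEC = 45.4 + 2.9Q.
Set SMC = demand: 45.4 + 2.9Q = 183.0 - 0.7Q → Q* = 38.2222.
Consumer price on the demand curve at Q*: 183.0 − 0.7×38.2222 = 156.2445.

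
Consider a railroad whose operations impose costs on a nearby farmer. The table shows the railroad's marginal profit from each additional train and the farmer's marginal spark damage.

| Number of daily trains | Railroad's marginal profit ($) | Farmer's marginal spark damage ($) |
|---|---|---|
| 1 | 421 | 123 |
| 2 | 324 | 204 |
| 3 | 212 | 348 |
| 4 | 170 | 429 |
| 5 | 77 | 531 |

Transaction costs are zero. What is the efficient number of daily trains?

2

Bargaining reaches the level where marginal profit last exceeds marginal spark damage.
That holds through level 2 (324 ≥ 204) but not at 3 (212 < 348).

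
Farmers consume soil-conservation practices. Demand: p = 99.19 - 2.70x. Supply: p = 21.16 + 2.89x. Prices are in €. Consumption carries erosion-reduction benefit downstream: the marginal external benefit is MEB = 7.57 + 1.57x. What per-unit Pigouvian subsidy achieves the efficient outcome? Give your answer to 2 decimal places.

subsidy = €41.00 per unit

Social marginal benefit = demand + MEB = 106.76 - 1.13x.
Set SMB = MC: 106.76 - 1.13x = 21.16 + 2.89x → x* = 21.2935.
The Pigouvian subsidy equals MEB at x*: 7.57 + 1.57×21.2935 = 41.0008.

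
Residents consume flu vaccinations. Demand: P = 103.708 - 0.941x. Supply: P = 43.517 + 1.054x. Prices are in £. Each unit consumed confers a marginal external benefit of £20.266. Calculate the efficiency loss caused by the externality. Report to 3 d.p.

Market equilibrium (private): 43.517 + 1.054x = 103.708 - 0.941x → x_m = 30.1709.
Social marginal benefit = demand + MEB = 123.974 - 0.941x.
Set SMB = MC: 123.974 - 0.941x = 43.517 + 1.054x → x* = 40.3293.
Height of the DWL triangle at x_m is SMB(x_m) − MC(x_m) = MEB(x_m) = 20.2660.
DWL = ½ × 10.1584 × 20.2660 = 102.9351.

DWL = £102.935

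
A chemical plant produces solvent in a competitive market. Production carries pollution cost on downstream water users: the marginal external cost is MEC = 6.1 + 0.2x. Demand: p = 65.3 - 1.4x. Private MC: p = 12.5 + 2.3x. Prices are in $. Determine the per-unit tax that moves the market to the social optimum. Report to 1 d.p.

tax = $8.5 per unit

Social marginal cost = private MC + MEC = 18.6 + 2.5x.
Set SMC = demand: 18.6 + 2.5x = 65.3 - 1.4x → x* = 11.9744.
The Pigouvian tax equals MEC at x*: 6.1 + 0.2×11.9744 = 8.4949.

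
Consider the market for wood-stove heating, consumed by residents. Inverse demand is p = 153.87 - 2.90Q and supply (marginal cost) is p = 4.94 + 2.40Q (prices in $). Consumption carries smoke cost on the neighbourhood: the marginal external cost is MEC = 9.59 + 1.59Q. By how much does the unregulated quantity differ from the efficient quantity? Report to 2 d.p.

7.88 units

Market equilibrium (private): 4.94 + 2.40Q = 153.87 - 2.90Q → Q_m = 28.1000.
Social marginal benefit = demand − MEC = 144.28 - 4.49Q.
Set SMB = MC: 144.28 - 4.49Q = 4.94 + 2.40Q → Q* = 20.2235.
Gap = |28.1000 − 20.2235| = 7.8765.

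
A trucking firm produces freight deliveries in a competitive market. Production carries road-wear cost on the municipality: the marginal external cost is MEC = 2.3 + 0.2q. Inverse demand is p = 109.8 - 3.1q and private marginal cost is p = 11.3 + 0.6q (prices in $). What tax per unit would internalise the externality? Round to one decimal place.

tax = $7.2 per unit

Social marginal cost = private MC + MEC = 13.6 + 0.8q.
Set SMC = demand: 13.6 + 0.8q = 109.8 - 3.1q → q* = 24.6667.
The Pigouvian tax equals MEC at q*: 2.3 + 0.2×24.6667 = 7.2333.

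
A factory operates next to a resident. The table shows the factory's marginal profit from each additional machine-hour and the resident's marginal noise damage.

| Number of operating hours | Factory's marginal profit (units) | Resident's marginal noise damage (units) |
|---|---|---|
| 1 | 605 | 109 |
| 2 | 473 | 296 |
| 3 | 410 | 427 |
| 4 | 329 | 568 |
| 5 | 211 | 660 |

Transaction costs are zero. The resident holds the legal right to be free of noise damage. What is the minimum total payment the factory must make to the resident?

Efficient level: marginal profit ≥ marginal noise damage through level 2, so k* = 2.
With the resident holding the right, the factory must at least compensate total damage at k*: 109 + 296 = 405.

405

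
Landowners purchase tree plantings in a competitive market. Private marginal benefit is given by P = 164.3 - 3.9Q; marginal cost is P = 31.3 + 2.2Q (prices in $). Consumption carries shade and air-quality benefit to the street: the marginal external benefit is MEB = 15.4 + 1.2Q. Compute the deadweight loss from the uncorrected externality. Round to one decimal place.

DWL = $176.3

Market equilibrium (private): 31.3 + 2.2Q = 164.3 - 3.9Q → Q_m = 21.8033.
Social marginal benefit = demand + MEB = 179.7 - 2.7Q.
Set SMB = MC: 179.7 - 2.7Q = 31.3 + 2.2Q → Q* = 30.2857.
Height of the DWL triangle at Q_m is SMB(Q_m) − MC(Q_m) = MEB(Q_m) = 41.5639.
DWL = ½ × 8.4824 × 41.5639 = 176.2808.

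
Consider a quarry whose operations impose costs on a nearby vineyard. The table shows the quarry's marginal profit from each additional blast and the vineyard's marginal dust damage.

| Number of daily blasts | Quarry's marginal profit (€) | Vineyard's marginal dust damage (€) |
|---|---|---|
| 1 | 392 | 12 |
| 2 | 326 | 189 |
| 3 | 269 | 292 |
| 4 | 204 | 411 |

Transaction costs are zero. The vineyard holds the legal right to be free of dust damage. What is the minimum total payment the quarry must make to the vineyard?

Efficient level: marginal profit ≥ marginal dust damage through level 2, so k* = 2.
With the vineyard holding the right, the quarry must at least compensate total damage at k*: 12 + 189 = 201.

€201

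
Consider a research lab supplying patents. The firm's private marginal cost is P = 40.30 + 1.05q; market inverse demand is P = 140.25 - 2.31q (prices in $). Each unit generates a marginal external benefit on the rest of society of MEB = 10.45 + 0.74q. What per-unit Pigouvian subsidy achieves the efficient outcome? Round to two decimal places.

Social marginal cost = private MC − MEB = 29.85 + 0.31q.
Set SMC = demand: 29.85 + 0.31q = 140.25 - 2.31q → q* = 42.1374.
The Pigouvian subsidy equals MEB at q*: 10.45 + 0.74×42.1374 = 41.6317.

subsidy = $41.63 per unit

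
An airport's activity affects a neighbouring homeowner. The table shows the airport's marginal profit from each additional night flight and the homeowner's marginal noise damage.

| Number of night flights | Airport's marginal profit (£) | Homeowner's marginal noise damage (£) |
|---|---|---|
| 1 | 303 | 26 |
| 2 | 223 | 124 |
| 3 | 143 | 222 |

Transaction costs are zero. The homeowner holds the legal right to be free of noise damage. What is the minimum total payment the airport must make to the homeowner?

£150

Efficient level: marginal profit ≥ marginal noise damage through level 2, so k* = 2.
With the homeowner holding the right, the airport must at least compensate total damage at k*: 26 + 124 = 150.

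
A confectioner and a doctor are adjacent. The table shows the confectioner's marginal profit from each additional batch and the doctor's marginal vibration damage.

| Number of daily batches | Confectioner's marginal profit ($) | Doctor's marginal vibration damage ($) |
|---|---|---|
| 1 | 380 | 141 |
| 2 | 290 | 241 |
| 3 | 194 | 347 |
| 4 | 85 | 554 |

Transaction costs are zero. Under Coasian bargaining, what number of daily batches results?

2

Bargaining reaches the level where marginal profit last exceeds marginal vibration damage.
That holds through level 2 (290 ≥ 241) but not at 3 (194 < 347).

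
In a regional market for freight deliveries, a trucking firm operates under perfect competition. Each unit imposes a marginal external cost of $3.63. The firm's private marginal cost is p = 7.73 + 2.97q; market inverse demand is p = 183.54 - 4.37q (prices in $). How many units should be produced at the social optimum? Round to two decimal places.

q* = 23.46

Social marginal cost = private MC + MEC = 11.36 + 2.97q.
Set SMC = demand: 11.36 + 2.97q = 183.54 - 4.37q → q* = 23.4578.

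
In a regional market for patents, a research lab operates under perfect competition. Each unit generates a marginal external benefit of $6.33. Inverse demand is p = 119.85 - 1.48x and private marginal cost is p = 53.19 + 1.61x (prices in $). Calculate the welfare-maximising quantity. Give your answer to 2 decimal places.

Social marginal cost = private MC − MEB = 46.86 + 1.61x.
Set SMC = demand: 46.86 + 1.61x = 119.85 - 1.48x → x* = 23.6214.

x* = 23.62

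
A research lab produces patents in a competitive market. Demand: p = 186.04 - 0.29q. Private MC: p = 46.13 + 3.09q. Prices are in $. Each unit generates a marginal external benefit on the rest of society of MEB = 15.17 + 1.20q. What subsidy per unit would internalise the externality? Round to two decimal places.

subsidy = $100.54 per unit

Social marginal cost = private MC − MEB = 30.96 + 1.89q.
Set SMC = demand: 30.96 + 1.89q = 186.04 - 0.29q → q* = 71.1376.
The Pigouvian subsidy equals MEB at q*: 15.17 + 1.20×71.1376 = 100.5351.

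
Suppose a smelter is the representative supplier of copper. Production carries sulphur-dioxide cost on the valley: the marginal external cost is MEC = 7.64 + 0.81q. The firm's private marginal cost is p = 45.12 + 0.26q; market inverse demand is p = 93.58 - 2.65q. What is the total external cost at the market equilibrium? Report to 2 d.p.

Market equilibrium (private): 45.12 + 0.26q = 93.58 - 2.65q → q_m = 16.6529.
Total external cost = ∫₀^{q_m} (7.64 + 0.81q) dq = 7.64×16.6529 + ½×0.81×16.6529² = 239.5424.

239.54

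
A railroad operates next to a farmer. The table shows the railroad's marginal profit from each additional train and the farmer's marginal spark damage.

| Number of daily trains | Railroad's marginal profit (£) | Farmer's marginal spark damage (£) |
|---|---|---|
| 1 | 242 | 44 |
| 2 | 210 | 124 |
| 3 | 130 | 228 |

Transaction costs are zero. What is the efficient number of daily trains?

Bargaining reaches the level where marginal profit last exceeds marginal spark damage.
That holds through level 2 (210 ≥ 124) but not at 3 (130 < 228).

2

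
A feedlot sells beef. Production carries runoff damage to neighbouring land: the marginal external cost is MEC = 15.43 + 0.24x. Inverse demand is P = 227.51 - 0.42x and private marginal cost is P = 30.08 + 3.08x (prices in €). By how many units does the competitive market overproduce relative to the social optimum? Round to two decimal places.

7.75 units

Market equilibrium (private): 30.08 + 3.08x = 227.51 - 0.42x → x_m = 56.4086.
Social marginal cost = private MC + MEC = 45.51 + 3.32x.
Set SMC = demand: 45.51 + 3.32x = 227.51 - 0.42x → x* = 48.6631.
Gap = |56.4086 − 48.6631| = 7.7455.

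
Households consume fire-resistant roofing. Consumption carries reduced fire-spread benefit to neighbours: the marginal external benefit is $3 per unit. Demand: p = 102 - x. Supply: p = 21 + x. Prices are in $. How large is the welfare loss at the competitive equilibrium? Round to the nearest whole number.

DWL = $2

Market equilibrium (private): 21 + x = 102 - x → x_m = 40.5000.
Social marginal benefit = demand + MEB = 105 - x.
Set SMB = MC: 105 - x = 21 + x → x* = 42.0000.
The welfare-loss triangle has base |x_m − x*| and height MEB(x_m) (the vertical gap between SMB and MC is zero at x* and MEB at x_m).
DWL = ½ × 1.5000 × 3.0000 = 2.2500.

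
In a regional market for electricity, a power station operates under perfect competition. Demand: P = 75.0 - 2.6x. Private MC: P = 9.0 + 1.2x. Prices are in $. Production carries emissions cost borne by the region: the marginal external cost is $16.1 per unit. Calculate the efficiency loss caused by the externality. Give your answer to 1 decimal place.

DWL = $34.1

Market equilibrium (private): 9.0 + 1.2x = 75.0 - 2.6x → x_m = 17.3684.
Social marginal cost = private MC + MEC = 25.1 + 1.2x.
Set SMC = demand: 25.1 + 1.2x = 75.0 - 2.6x → x* = 13.1316.
The loss is the area between SMC and demand from x* to x_m; with linear curves that's a triangle of height MEC(x_m).
DWL = ½ × 4.2368 × 16.1000 = 34.1062.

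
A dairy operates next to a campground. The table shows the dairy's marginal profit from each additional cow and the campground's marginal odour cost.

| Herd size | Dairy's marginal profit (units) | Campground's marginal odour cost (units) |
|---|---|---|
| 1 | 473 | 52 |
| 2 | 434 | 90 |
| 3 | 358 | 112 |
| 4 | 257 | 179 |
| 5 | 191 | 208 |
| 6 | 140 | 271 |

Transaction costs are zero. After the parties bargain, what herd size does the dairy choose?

4

Bargaining reaches the level where marginal profit last exceeds marginal odour cost.
That holds through level 4 (257 ≥ 179) but not at 5 (191 < 208).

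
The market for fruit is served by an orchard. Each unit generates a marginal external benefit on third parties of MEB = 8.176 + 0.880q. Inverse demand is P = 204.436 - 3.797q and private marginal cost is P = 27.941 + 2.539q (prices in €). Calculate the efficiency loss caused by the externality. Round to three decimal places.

DWL = €97.927

Market equilibrium (private): 27.941 + 2.539q = 204.436 - 3.797q → q_m = 27.8559.
Social marginal cost = private MC − MEB = 19.765 + 1.659q.
Set SMC = demand: 19.765 + 1.659q = 204.436 - 3.797q → q* = 33.8473.
The welfare-loss triangle has base |q_m − q*| and height MEB(q_m) (the vertical gap between SMC and demand is zero at q* and MEB at q_m).
DWL = ½ × 5.9914 × 32.6892 = 97.9270.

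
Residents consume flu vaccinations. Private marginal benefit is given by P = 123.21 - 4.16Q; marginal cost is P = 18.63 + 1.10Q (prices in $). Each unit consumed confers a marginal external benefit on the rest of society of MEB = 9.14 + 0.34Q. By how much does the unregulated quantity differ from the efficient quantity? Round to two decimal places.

Market equilibrium (private): 18.63 + 1.10Q = 123.21 - 4.16Q → Q_m = 19.8821.
Social marginal benefit = demand + MEB = 132.35 - 3.82Q.
Set SMB = MC: 132.35 - 3.82Q = 18.63 + 1.10Q → Q* = 23.1138.
Gap = |19.8821 − 23.1138| = 3.2317.

3.23 units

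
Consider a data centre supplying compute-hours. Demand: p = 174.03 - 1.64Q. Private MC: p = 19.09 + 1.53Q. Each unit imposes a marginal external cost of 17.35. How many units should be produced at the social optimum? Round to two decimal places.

Social marginal cost = private MC + MEC = 36.44 + 1.53Q.
Set SMC = demand: 36.44 + 1.53Q = 174.03 - 1.64Q → Q* = 43.4038.

Q* = 43.40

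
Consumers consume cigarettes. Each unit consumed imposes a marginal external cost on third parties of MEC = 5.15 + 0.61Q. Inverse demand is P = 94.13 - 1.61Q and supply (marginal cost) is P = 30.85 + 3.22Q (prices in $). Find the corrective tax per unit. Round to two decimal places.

Social marginal benefit = demand − MEC = 88.98 - 2.22Q.
Set SMB = MC: 88.98 - 2.22Q = 30.85 + 3.22Q → Q* = 10.6857.
The Pigouvian tax equals MEC at Q*: 5.15 + 0.61×10.6857 = 11.6683.

tax = $11.67 per unit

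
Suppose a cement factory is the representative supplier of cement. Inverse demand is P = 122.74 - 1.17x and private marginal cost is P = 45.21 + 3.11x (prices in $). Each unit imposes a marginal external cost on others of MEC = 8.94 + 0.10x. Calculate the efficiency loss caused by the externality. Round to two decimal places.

Market equilibrium (private): 45.21 + 3.11x = 122.74 - 1.17x → x_m = 18.1145.
Social marginal cost = private MC + MEC = 54.15 + 3.21x.
Set SMC = demand: 54.15 + 3.21x = 122.74 - 1.17x → x* = 15.6598.
Height of the DWL triangle at x_m is SMC(x_m) − demand(x_m) = MEC(x_m) = 10.7514.
DWL = ½ × 2.4547 × 10.7514 = 13.1957.

DWL = $13.20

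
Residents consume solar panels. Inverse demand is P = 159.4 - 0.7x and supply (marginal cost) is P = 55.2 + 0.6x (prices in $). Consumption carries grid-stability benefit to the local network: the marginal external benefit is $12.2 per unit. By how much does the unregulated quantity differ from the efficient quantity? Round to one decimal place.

9.4 units

Market equilibrium (private): 55.2 + 0.6x = 159.4 - 0.7x → x_m = 80.1538.
Social marginal benefit = demand + MEB = 171.6 - 0.7x.
Set SMB = MC: 171.6 - 0.7x = 55.2 + 0.6x → x* = 89.5385.
Gap = |80.1538 − 89.5385| = 9.3847.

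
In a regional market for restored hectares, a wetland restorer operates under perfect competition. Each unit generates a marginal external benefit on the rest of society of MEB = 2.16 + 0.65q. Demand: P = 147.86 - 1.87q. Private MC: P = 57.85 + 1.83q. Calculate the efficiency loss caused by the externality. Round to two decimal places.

DWL = 52.95

Market equilibrium (private): 57.85 + 1.83q = 147.86 - 1.87q → q_m = 24.3270.
Social marginal cost = private MC − MEB = 55.69 + 1.18q.
Set SMC = demand: 55.69 + 1.18q = 147.86 - 1.87q → q* = 30.2197.
Height of the DWL triangle at q_m is demand(q_m) − SMC(q_m) = MEB(q_m) = 17.9726.
DWL = ½ × 5.8927 × 17.9726 = 52.9536.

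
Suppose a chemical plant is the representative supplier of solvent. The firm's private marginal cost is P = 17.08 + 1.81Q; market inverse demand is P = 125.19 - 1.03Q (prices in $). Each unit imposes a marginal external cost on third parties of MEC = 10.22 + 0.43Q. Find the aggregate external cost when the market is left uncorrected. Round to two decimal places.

$700.60

Market equilibrium (private): 17.08 + 1.81Q = 125.19 - 1.03Q → Q_m = 38.0669.
Total external cost = ∫₀^{Q_m} (10.22 + 0.43Q) dQ = 10.22×38.0669 + ½×0.43×38.0669² = 700.5978.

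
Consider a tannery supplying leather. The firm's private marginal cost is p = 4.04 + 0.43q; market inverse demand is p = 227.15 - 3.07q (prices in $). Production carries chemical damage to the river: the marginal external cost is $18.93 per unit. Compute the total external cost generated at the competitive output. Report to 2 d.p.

$1206.71

Market equilibrium (private): 4.04 + 0.43q = 227.15 - 3.07q → q_m = 63.7457.
Total external cost = MEC × q_m = 18.93 × 63.7457 = 1206.7061.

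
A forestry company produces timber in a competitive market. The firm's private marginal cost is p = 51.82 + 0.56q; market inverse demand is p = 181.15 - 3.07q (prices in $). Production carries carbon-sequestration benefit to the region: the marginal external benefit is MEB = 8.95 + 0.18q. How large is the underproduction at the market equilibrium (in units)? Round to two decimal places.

4.45 units

Market equilibrium (private): 51.82 + 0.56q = 181.15 - 3.07q → q_m = 35.6281.
Social marginal cost = private MC − MEB = 42.87 + 0.38q.
Set SMC = demand: 42.87 + 0.38q = 181.15 - 3.07q → q* = 40.0812.
Gap = |35.6281 − 40.0812| = 4.4531.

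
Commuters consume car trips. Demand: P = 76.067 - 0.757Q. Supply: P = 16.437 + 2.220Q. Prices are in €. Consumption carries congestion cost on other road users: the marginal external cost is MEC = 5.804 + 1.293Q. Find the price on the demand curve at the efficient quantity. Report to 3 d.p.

P = €66.525

Social marginal benefit = demand − MEC = 70.263 - 2.050Q.
Set SMB = MC: 70.263 - 2.050Q = 16.437 + 2.220Q → Q* = 12.6056.
Consumer price on the demand curve at Q*: 76.067 − 0.757×12.6056 = 66.5246.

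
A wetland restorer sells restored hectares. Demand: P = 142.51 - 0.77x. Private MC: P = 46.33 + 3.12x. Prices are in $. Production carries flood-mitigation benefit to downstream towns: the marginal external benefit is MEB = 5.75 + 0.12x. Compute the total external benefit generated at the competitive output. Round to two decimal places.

Market equilibrium (private): 46.33 + 3.12x = 142.51 - 0.77x → x_m = 24.7249.
Total external benefit = ∫₀^{x_m} (5.75 + 0.12x) dx = 5.75×24.7249 + ½×0.12×24.7249² = 178.8474.

$178.85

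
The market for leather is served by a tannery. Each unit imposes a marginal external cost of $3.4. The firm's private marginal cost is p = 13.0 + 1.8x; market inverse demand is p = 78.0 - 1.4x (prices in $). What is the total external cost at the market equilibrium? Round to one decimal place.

Market equilibrium (private): 13.0 + 1.8x = 78.0 - 1.4x → x_m = 20.3125.
Total external cost = MEC × x_m = 3.4 × 20.3125 = 69.0625.

$69.1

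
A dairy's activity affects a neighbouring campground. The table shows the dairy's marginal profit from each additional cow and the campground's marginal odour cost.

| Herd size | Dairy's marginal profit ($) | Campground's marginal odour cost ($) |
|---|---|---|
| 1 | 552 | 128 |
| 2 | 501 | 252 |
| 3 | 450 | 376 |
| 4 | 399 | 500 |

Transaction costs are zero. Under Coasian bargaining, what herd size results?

Bargaining reaches the level where marginal profit last exceeds marginal odour cost.
That holds through level 3 (450 ≥ 376) but not at 4 (399 < 500).

3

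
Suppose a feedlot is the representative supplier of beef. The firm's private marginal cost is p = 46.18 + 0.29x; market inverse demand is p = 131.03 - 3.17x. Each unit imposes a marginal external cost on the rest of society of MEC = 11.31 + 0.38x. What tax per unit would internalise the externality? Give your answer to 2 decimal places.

tax = 18.59 per unit

Social marginal cost = private MC + MEC = 57.49 + 0.67x.
Set SMC = demand: 57.49 + 0.67x = 131.03 - 3.17x → x* = 19.1510.
The Pigouvian tax equals MEC at x*: 11.31 + 0.38×19.1510 = 18.5874.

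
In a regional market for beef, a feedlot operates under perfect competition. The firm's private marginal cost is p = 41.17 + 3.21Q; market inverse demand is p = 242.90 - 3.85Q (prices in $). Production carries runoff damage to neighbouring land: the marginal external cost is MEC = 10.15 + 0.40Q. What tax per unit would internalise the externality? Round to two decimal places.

tax = $20.42 per unit

Social marginal cost = private MC + MEC = 51.32 + 3.61Q.
Set SMC = demand: 51.32 + 3.61Q = 242.90 - 3.85Q → Q* = 25.6810.
The Pigouvian tax equals MEC at Q*: 10.15 + 0.40×25.6810 = 20.4224.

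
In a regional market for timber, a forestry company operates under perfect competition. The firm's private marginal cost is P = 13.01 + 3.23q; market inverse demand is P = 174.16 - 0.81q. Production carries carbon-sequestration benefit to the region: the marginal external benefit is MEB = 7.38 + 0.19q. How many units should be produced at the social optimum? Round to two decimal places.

Social marginal cost = private MC − MEB = 5.63 + 3.04q.
Set SMC = demand: 5.63 + 3.04q = 174.16 - 0.81q → q* = 43.7740.

q* = 43.77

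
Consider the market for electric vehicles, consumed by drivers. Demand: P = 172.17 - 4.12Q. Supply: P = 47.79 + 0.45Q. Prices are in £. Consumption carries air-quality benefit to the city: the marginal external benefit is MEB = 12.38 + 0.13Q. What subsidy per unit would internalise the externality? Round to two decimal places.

Social marginal benefit = demand + MEB = 184.55 - 3.99Q.
Set SMB = MC: 184.55 - 3.99Q = 47.79 + 0.45Q → Q* = 30.8018.
The Pigouvian subsidy equals MEB at Q*: 12.38 + 0.13×30.8018 = 16.3842.

subsidy = £16.38 per unit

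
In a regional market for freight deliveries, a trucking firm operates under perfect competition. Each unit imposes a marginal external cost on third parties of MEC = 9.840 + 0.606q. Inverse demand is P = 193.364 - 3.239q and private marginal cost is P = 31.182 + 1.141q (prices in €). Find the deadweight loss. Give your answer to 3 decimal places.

Market equilibrium (private): 31.182 + 1.141q = 193.364 - 3.239q → q_m = 37.0279.
Social marginal cost = private MC + MEC = 41.022 + 1.747q.
Set SMC = demand: 41.022 + 1.747q = 193.364 - 3.239q → q* = 30.5540.
Height of the DWL triangle at q_m is SMC(q_m) − demand(q_m) = MEC(q_m) = 32.2789.
DWL = ½ × 6.4739 × 32.2789 = 104.4852.

DWL = €104.485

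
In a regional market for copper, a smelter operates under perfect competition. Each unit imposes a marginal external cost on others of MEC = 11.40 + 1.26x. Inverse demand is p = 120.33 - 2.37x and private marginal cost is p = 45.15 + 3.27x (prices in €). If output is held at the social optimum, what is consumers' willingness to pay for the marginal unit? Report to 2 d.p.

Social marginal cost = private MC + MEC = 56.55 + 4.53x.
Set SMC = demand: 56.55 + 4.53x = 120.33 - 2.37x → x* = 9.2435.
Consumer price on the demand curve at x*: 120.33 − 2.37×9.2435 = 98.4229.

P = €98.42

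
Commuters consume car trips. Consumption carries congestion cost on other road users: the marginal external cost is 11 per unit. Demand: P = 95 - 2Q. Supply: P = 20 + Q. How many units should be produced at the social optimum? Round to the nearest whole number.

Q* = 21

Social marginal benefit = demand − MEC = 84 - 2Q.
Set SMB = MC: 84 - 2Q = 20 + Q → Q* = 21.3333.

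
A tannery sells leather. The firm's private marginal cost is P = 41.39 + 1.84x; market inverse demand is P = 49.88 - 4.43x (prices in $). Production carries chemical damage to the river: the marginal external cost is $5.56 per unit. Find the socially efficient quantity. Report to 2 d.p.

Social marginal cost = private MC + MEC = 46.95 + 1.84x.
Set SMC = demand: 46.95 + 1.84x = 49.88 - 4.43x → x* = 0.4673.

x* = 0.47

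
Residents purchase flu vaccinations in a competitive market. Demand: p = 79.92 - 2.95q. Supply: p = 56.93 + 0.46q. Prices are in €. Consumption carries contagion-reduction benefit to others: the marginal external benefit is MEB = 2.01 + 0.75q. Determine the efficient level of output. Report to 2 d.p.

q* = 9.40

Social marginal benefit = demand + MEB = 81.93 - 2.20q.
Set SMB = MC: 81.93 - 2.20q = 56.93 + 0.46q → q* = 9.3985.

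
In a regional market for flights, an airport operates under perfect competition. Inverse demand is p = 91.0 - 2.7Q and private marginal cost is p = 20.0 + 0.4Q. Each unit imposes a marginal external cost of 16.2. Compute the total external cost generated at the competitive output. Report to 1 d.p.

371.0

Market equilibrium (private): 20.0 + 0.4Q = 91.0 - 2.7Q → Q_m = 22.9032.
Total external cost = MEC × Q_m = 16.2 × 22.9032 = 371.0318.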